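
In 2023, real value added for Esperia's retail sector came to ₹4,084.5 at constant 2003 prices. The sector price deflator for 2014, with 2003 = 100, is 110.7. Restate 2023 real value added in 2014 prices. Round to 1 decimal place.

₹4,521.5

Real value added in 2014 prices = Real value added in 2003 prices × (P_2014/P_2003) = 4084.5 × 1.107 = 4521.54.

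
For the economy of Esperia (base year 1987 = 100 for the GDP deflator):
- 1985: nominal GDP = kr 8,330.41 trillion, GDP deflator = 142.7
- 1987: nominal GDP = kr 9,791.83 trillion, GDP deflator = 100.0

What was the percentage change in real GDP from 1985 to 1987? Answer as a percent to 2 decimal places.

Real GDP 1985 = 8330.41 / 1.427 = 5837.71.
Real GDP 1987 = 9791.83 / 1.000 = 9791.83.
Real growth = 9791.83 / 5837.71 − 1 = 0.6773.

67.73%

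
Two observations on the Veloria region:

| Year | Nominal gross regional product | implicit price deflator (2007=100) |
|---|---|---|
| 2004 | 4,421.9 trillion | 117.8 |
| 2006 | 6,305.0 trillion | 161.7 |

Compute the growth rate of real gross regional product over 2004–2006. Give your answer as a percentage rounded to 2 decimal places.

Deflate each year: 2004 → 4421.9/1.178 = 3753.74; 2006 → 6305.0/1.617 = 3899.20.
So real gross regional product changed by 3899.20/3753.74 − 1 = 0.0388, i.e. 3.88%.

3.88%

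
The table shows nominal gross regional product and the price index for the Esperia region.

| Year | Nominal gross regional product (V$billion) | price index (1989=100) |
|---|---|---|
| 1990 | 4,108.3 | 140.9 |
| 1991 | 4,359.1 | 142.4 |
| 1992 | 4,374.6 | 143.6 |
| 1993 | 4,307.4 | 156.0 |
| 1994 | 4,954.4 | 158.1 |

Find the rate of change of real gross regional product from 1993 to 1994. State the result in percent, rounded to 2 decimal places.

13.49%

Real gross regional product 1993 = 4307.4/1.560 = 2761.15.
Real gross regional product 1994 = 4954.4/1.581 = 3133.71.
Change = 3133.71/2761.15 − 1 = 0.1349.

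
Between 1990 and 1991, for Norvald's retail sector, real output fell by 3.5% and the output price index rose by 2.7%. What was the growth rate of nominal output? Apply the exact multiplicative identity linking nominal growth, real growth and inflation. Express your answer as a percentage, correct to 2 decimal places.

(1 + g_nom) = (1 + g_real)(1 + π) = 0.9650 × 1.0270 = 0.99106.

-0.89%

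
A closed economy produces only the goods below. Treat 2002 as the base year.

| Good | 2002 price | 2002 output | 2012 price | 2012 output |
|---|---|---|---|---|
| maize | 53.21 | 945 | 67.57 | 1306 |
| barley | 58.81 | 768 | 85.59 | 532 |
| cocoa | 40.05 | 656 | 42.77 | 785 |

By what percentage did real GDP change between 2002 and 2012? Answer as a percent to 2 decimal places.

Real GDP 2002 = Nominal GDP 2002 = 53.21·945 + 58.81·768 + 40.05·656 = 121722.33.
Real GDP 2012 (at 2002 prices) = 53.21·1306 + 58.81·532 + 40.05·785 = 132218.43.
Real growth = 132218.43/121722.33 − 1 = 0.0862.

8.62%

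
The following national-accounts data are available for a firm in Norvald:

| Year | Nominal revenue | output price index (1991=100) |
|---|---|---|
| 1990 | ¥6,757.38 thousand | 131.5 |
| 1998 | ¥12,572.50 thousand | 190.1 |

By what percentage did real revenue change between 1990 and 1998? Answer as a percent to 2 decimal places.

28.70%

Deflate each year: 1990 → 6757.38/1.315 = 5138.69; 1998 → 12572.50/1.901 = 6613.62.
So real revenue changed by 6613.62/5138.69 − 1 = 0.2870, i.e. 28.70%.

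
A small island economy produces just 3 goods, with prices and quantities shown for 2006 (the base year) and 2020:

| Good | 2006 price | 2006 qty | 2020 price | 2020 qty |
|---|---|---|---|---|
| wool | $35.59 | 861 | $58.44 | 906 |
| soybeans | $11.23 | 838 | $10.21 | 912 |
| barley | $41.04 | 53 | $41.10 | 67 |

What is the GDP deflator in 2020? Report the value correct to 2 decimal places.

143.72

Nominal GDP 2020 = 58.44·906 + 10.21·912 + 41.10·67 = 65011.86.
Real GDP 2020 (at 2006 prices) = 35.59·906 + 11.23·912 + 41.04·67 = 45235.98.
Deflator = Nominal/Real × 100 = 65011.86/45235.98 × 100 = 143.717.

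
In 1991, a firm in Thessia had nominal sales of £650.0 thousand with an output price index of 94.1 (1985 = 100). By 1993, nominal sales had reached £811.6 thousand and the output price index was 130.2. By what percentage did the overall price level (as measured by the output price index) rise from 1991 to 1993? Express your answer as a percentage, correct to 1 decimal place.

Price-level change = 130.2 / 94.1 − 1 = 0.3836.

38.4%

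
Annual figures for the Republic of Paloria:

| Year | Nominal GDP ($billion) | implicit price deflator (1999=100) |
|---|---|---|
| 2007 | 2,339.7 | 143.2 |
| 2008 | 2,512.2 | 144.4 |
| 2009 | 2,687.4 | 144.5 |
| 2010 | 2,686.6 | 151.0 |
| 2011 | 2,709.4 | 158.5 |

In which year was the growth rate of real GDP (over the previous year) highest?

2008: real = 2512.2/1.444 = 1739.75; growth vs 2007 (1633.87) = 6.48%.
2009: real = 2687.4/1.445 = 1859.79; growth vs 2008 (1739.75) = 6.90%.
2010: real = 2686.6/1.510 = 1779.21; growth vs 2009 (1859.79) = -4.33%.
2011: real = 2709.4/1.585 = 1709.40; growth vs 2010 (1779.21) = -3.92%.

2009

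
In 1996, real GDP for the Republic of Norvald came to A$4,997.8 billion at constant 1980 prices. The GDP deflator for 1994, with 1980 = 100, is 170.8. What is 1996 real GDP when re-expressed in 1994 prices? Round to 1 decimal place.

A$8,536.2 billion

Real GDP in 1994 prices = Real GDP in 1980 prices × (P_1994/P_1980) = 4997.8 × 1.708 = 8536.24.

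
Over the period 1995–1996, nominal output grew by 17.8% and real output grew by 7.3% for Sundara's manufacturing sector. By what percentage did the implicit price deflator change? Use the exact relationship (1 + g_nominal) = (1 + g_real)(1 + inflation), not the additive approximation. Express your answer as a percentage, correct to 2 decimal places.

(1 + g_nom) = (1 + g_real)(1 + π), so π = 1.1780 / 1.0730 − 1 = 0.09786.

9.79%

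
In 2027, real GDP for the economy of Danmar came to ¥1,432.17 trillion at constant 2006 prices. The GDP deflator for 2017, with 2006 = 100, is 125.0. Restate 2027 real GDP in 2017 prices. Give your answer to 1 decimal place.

Real GDP in 2017 prices = Real GDP in 2006 prices × (P_2017/P_2006) = 1432.17 × 1.250 = 1790.21.

¥1,790.2 trillion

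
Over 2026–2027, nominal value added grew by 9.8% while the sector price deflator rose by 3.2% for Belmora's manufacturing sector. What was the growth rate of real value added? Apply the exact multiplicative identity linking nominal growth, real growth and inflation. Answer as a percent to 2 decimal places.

(1 + g_nom) = (1 + g_real)(1 + π), so g_real = 1.0980 / 1.0320 − 1 = 0.06395.

6.40%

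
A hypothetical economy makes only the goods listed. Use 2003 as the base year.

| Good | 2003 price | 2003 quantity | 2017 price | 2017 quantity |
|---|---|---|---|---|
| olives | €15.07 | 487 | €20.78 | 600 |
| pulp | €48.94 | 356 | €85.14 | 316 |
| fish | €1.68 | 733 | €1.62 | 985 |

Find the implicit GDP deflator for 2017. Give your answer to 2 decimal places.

156.59

Nominal GDP 2017 = 20.78·600 + 85.14·316 + 1.62·985 = 40967.94.
Real GDP 2017 (at 2003 prices) = 15.07·600 + 48.94·316 + 1.68·985 = 26161.84.
Deflator = Nominal/Real × 100 = 40967.94/26161.84 × 100 = 156.594.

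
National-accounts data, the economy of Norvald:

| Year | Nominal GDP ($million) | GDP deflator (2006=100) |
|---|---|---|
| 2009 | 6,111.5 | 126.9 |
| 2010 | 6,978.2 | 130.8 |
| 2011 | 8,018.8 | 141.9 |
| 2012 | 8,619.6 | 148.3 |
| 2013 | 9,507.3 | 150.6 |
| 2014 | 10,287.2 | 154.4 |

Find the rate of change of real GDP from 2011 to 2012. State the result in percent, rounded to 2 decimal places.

Real GDP 2011 = 8018.8/1.419 = 5651.02.
Real GDP 2012 = 8619.6/1.483 = 5812.27.
Change = 5812.27/5651.02 − 1 = 0.0285.

2.85%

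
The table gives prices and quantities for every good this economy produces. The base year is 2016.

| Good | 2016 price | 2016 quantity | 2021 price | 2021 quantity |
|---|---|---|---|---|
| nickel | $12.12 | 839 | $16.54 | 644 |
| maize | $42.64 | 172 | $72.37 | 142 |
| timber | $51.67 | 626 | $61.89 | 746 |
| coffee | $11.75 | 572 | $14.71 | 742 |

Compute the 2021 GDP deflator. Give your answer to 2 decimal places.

127.63

Nominal GDP 2021 = 16.54·644 + 72.37·142 + 61.89·746 + 14.71·742 = 78013.06.
Real GDP 2021 (at 2016 prices) = 12.12·644 + 42.64·142 + 51.67·746 + 11.75·742 = 61124.48.
Deflator = Nominal/Real × 100 = 78013.06/61124.48 × 100 = 127.630.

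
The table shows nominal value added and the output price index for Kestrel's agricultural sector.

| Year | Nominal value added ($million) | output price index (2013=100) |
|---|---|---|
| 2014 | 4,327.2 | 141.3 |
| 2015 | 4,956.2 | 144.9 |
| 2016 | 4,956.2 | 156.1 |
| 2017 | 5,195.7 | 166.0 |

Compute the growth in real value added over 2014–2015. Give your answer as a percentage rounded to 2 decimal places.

Real value added 2014 = 4327.2/1.413 = 3062.42.
Real value added 2015 = 4956.2/1.449 = 3420.43.
Change = 3420.43/3062.42 − 1 = 0.1169.

11.69%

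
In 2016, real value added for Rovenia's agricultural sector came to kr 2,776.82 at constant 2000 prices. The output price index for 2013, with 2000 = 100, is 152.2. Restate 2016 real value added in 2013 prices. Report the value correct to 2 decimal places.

kr 4,226.32

Real value added in 2013 prices = Real value added in 2000 prices × (P_2013/P_2000) = 2776.82 × 1.522 = 4226.32.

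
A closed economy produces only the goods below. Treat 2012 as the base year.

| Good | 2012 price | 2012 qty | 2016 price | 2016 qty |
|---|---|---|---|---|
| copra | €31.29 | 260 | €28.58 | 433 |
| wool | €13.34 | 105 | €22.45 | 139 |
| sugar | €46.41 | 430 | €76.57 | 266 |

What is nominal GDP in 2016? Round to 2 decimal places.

€35863.31

Nominal GDP 2016 = Σ (p_2016 × q_2016) = 28.58·433 + 22.45·139 + 76.57·266 = 35863.31.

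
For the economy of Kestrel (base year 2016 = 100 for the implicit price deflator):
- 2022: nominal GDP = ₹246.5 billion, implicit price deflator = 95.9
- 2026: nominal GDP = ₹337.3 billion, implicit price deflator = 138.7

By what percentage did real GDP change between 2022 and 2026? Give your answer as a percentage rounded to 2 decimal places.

-5.39%

Real GDP 2022 = 246.5 / 0.959 = 257.04.
Real GDP 2026 = 337.3 / 1.387 = 243.19.
Real growth = 243.19 / 257.04 − 1 = -0.0539.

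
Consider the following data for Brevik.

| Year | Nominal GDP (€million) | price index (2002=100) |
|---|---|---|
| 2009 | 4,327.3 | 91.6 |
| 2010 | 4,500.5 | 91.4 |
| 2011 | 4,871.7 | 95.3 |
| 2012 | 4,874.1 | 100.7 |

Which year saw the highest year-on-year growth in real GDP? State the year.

2010

2010: real = 4500.5/0.914 = 4923.96; growth vs 2009 (4724.13) = 4.23%.
2011: real = 4871.7/0.953 = 5111.96; growth vs 2010 (4923.96) = 3.82%.
2012: real = 4874.1/1.007 = 4840.22; growth vs 2011 (5111.96) = -5.32%.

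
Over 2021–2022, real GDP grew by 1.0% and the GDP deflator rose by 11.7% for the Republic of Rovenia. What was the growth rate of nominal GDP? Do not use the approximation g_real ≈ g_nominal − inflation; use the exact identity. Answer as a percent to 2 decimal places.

12.82%

(1 + g_nom) = (1 + g_real)(1 + π) = 1.0100 × 1.1170 = 1.12817.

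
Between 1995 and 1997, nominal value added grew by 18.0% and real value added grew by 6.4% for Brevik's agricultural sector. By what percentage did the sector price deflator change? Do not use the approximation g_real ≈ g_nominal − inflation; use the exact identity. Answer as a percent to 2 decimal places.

(1 + g_nom) = (1 + g_real)(1 + π), so π = 1.1800 / 1.0640 − 1 = 0.10902.

10.90%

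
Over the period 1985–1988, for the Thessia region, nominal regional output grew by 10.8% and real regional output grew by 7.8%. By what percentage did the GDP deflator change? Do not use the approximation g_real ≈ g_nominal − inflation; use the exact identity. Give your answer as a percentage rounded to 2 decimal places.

2.78%

(1 + g_nom) = (1 + g_real)(1 + π), so π = 1.1080 / 1.0780 − 1 = 0.02783.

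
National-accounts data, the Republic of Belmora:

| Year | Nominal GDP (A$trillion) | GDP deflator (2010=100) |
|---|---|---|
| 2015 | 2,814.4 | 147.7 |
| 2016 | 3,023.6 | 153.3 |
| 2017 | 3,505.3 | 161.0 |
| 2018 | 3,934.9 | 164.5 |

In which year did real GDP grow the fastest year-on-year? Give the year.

2017

2016: real = 3023.6/1.533 = 1972.34; growth vs 2015 (1905.48) = 3.51%.
2017: real = 3505.3/1.610 = 2177.20; growth vs 2016 (1972.34) = 10.39%.
2018: real = 3934.9/1.645 = 2392.04; growth vs 2017 (2177.20) = 9.87%.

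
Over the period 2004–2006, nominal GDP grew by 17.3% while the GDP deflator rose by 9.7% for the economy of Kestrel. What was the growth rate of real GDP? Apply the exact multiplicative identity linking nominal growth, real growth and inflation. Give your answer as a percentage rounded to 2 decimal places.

(1 + g_nom) = (1 + g_real)(1 + π), so g_real = 1.1730 / 1.0970 − 1 = 0.06928.

6.93%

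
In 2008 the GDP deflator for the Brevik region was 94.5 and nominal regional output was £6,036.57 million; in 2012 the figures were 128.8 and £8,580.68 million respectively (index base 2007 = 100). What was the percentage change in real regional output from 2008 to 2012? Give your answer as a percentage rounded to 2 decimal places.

4.29%

Deflate each year: 2008 → 6036.57/0.945 = 6387.90; 2012 → 8580.68/1.288 = 6662.02.
So real regional output changed by 6662.02/6387.90 − 1 = 0.0429, i.e. 4.29%.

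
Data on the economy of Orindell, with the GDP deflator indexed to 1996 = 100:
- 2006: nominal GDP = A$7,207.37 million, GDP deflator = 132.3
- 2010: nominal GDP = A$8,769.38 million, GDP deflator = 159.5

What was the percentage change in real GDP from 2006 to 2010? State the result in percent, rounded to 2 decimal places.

0.92%

Deflate each year: 2006 → 7207.37/1.323 = 5447.75; 2010 → 8769.38/1.595 = 5498.04.
So real GDP changed by 5498.04/5447.75 − 1 = 0.0092, i.e. 0.92%.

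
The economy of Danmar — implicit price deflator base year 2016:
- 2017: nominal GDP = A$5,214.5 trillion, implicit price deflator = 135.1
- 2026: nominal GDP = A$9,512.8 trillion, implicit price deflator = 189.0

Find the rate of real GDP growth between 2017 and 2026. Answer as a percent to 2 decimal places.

30.40%

Real GDP 2017 = 5214.5 / 1.351 = 3859.73.
Real GDP 2026 = 9512.8 / 1.890 = 5033.23.
Real growth = 5033.23 / 3859.73 − 1 = 0.3040.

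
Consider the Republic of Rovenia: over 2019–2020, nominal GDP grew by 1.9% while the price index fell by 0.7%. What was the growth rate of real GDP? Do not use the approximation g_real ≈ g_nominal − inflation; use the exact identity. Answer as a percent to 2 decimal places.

2.62%

(1 + g_nom) = (1 + g_real)(1 + π), so g_real = 1.0190 / 0.9930 − 1 = 0.02618.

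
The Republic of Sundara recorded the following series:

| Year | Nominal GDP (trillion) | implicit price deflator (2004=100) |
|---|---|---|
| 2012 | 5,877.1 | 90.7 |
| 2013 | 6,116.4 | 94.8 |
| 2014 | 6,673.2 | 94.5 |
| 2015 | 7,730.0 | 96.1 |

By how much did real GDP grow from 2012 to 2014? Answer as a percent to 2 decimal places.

8.98%

Real GDP 2012 = 5877.1/0.907 = 6479.71.
Real GDP 2014 = 6673.2/0.945 = 7061.59.
Change = 7061.59/6479.71 − 1 = 0.0898.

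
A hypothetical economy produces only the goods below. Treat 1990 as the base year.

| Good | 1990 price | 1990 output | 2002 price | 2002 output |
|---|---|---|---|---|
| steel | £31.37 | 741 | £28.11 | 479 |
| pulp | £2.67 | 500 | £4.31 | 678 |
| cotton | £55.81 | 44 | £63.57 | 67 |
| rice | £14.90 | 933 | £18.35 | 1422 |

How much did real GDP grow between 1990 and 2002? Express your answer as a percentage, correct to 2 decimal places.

2.02%

Real GDP 1990 = Nominal GDP 1990 = 31.37·741 + 2.67·500 + 55.81·44 + 14.90·933 = 40937.51.
Real GDP 2002 (at 1990 prices) = 31.37·479 + 2.67·678 + 55.81·67 + 14.90·1422 = 41763.56.
Real growth = 41763.56/40937.51 − 1 = 0.0202.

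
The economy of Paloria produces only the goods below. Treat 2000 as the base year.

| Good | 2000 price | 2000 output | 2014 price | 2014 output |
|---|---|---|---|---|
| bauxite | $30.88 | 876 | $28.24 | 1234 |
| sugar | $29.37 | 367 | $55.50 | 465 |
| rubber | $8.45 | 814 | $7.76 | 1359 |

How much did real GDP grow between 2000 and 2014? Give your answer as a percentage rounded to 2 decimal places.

Real GDP 2000 = Nominal GDP 2000 = 30.88·876 + 29.37·367 + 8.45·814 = 44707.97.
Real GDP 2014 (at 2000 prices) = 30.88·1234 + 29.37·465 + 8.45·1359 = 63246.52.
Real growth = 63246.52/44707.97 − 1 = 0.4147.

41.47%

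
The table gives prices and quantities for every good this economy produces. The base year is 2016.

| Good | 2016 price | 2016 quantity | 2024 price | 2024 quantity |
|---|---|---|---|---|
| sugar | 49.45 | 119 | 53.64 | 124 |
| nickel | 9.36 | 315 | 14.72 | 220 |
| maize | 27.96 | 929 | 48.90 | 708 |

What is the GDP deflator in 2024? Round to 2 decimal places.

159.04

Nominal GDP 2024 = 53.64·124 + 14.72·220 + 48.90·708 = 44510.96.
Real GDP 2024 (at 2016 prices) = 49.45·124 + 9.36·220 + 27.96·708 = 27986.68.
Deflator = Nominal/Real × 100 = 44510.96/27986.68 × 100 = 159.043.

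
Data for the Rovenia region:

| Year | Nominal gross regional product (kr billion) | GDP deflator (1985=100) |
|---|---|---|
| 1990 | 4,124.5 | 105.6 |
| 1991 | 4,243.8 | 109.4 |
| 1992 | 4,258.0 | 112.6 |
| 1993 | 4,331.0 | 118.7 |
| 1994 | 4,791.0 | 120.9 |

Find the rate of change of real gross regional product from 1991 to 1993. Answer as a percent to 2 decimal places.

-5.94%

Real gross regional product 1991 = 4243.8/1.094 = 3879.16.
Real gross regional product 1993 = 4331.0/1.187 = 3648.69.
Change = 3648.69/3879.16 − 1 = -0.0594.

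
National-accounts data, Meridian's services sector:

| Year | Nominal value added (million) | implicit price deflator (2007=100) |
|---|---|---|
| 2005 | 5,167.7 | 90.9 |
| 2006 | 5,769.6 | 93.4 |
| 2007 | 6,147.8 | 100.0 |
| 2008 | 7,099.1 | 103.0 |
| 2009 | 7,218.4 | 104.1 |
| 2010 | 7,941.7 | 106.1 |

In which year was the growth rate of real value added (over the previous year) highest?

2008

2006: real = 5769.6/0.934 = 6177.30; growth vs 2005 (5685.04) = 8.66%.
2007: real = 6147.8/1.000 = 6147.80; growth vs 2006 (6177.30) = -0.48%.
2008: real = 7099.1/1.030 = 6892.33; growth vs 2007 (6147.80) = 12.11%.
2009: real = 7218.4/1.041 = 6934.10; growth vs 2008 (6892.33) = 0.61%.
2010: real = 7941.7/1.061 = 7485.11; growth vs 2009 (6934.10) = 7.95%.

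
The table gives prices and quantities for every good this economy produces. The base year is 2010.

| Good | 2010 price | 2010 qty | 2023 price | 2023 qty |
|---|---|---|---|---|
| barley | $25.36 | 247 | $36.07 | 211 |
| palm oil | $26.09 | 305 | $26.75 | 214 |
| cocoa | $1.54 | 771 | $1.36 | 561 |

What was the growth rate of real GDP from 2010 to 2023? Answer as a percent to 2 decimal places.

Real GDP 2010 = Nominal GDP 2010 = 25.36·247 + 26.09·305 + 1.54·771 = 15408.71.
Real GDP 2023 (at 2010 prices) = 25.36·211 + 26.09·214 + 1.54·561 = 11798.16.
Real growth = 11798.16/15408.71 − 1 = -0.2343.

-23.43%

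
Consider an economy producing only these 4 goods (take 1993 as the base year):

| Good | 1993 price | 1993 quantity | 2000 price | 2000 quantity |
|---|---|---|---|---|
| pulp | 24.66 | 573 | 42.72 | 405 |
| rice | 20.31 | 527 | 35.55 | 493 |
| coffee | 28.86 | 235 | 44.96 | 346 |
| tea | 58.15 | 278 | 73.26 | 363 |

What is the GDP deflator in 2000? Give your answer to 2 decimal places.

150.66

Nominal GDP 2000 = 42.72·405 + 35.55·493 + 44.96·346 + 73.26·363 = 76977.29.
Real GDP 2000 (at 1993 prices) = 24.66·405 + 20.31·493 + 28.86·346 + 58.15·363 = 51094.14.
Deflator = Nominal/Real × 100 = 76977.29/51094.14 × 100 = 150.658.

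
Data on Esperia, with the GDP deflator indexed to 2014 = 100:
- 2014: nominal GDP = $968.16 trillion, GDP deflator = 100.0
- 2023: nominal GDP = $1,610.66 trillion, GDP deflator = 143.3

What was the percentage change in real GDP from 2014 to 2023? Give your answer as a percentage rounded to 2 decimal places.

Real GDP 2014 = 968.16 / 1.000 = 968.16.
Real GDP 2023 = 1610.66 / 1.433 = 1123.98.
Real growth = 1123.98 / 968.16 − 1 = 0.1609.

16.09%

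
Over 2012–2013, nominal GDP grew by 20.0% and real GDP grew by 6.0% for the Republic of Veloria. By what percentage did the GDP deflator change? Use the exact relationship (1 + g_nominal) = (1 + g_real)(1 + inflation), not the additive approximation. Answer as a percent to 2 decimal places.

(1 + g_nom) = (1 + g_real)(1 + π), so π = 1.2000 / 1.0600 − 1 = 0.13208.

13.21%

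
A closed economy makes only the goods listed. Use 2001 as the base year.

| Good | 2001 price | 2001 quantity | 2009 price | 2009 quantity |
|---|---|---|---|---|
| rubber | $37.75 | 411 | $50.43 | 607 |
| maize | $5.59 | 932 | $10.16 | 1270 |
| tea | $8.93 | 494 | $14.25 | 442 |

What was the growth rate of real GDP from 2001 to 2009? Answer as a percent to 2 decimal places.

35.10%

Real GDP 2001 = Nominal GDP 2001 = 37.75·411 + 5.59·932 + 8.93·494 = 25136.55.
Real GDP 2009 (at 2001 prices) = 37.75·607 + 5.59·1270 + 8.93·442 = 33960.61.
Real growth = 33960.61/25136.55 − 1 = 0.3510.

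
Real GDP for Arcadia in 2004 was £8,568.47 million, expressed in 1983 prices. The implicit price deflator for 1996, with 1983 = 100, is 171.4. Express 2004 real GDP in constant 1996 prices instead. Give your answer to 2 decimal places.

£14,686.36 million

Real GDP in 1996 prices = Real GDP in 1983 prices × (P_1996/P_1983) = 8568.47 × 1.714 = 14686.36.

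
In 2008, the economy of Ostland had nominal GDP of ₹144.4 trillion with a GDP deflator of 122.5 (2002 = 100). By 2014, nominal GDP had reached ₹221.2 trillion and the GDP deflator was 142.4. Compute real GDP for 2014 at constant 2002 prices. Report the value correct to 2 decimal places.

Real GDP = Nominal / (GDP deflator/100) = 221.2 / 1.424 = 155.34.

₹155.34 trillion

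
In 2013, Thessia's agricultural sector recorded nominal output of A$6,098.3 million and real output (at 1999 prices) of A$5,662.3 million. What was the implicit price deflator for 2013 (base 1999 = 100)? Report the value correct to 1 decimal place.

implicit price deflator = (Nominal / Real) × 100 = 6098.3 / 5662.3 × 100 = 107.70.

107.7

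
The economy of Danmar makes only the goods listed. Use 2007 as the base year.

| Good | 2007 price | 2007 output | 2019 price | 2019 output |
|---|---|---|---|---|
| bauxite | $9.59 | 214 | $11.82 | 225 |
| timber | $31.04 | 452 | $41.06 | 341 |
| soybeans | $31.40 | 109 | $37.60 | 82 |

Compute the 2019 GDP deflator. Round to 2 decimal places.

Nominal GDP 2019 = 11.82·225 + 41.06·341 + 37.60·82 = 19744.16.
Real GDP 2019 (at 2007 prices) = 9.59·225 + 31.04·341 + 31.40·82 = 15317.19.
Deflator = Nominal/Real × 100 = 19744.16/15317.19 × 100 = 128.902.

128.90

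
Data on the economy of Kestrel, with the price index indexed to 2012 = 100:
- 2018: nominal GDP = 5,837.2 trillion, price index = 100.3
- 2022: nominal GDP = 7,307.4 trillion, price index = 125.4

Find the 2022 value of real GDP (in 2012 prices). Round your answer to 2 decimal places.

Real GDP = Nominal / (price index/100) = 7307.4 / 1.254 = 5827.27.

5,827.27 trillion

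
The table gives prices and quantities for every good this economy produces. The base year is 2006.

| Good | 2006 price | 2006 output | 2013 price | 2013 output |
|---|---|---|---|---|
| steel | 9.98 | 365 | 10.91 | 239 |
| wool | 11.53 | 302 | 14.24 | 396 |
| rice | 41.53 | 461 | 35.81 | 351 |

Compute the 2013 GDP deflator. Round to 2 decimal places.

Nominal GDP 2013 = 10.91·239 + 14.24·396 + 35.81·351 = 20815.84.
Real GDP 2013 (at 2006 prices) = 9.98·239 + 11.53·396 + 41.53·351 = 21528.13.
Deflator = Nominal/Real × 100 = 20815.84/21528.13 × 100 = 96.691.

96.69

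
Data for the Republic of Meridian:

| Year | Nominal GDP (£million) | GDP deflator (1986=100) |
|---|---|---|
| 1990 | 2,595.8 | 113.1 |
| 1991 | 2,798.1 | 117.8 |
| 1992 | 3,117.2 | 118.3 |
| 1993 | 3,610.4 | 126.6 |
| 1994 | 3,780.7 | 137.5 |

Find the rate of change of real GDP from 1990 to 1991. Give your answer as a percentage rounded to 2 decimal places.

Real GDP 1990 = 2595.8/1.131 = 2295.14.
Real GDP 1991 = 2798.1/1.178 = 2375.30.
Change = 2375.30/2295.14 − 1 = 0.0349.

3.49%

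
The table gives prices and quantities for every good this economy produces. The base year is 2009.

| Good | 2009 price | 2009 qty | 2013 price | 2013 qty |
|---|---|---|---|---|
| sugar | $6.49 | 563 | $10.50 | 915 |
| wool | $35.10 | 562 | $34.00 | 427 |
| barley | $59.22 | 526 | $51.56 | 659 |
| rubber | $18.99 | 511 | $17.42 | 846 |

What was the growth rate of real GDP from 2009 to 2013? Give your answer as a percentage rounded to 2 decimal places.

18.35%

Real GDP 2009 = Nominal GDP 2009 = 6.49·563 + 35.10·562 + 59.22·526 + 18.99·511 = 64233.68.
Real GDP 2013 (at 2009 prices) = 6.49·915 + 35.10·427 + 59.22·659 + 18.99·846 = 76017.57.
Real growth = 76017.57/64233.68 − 1 = 0.1835.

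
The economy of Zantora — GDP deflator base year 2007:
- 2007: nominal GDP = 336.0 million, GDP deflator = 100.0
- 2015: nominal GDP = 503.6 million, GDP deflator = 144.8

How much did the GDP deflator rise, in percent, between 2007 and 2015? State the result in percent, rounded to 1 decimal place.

Price-level change = 144.8 / 100.0 − 1 = 0.4480.

44.8%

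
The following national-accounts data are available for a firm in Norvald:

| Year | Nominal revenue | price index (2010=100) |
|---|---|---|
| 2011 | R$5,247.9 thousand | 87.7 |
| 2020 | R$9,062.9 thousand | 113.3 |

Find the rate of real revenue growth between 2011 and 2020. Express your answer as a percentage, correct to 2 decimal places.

Deflate each year: 2011 → 5247.9/0.877 = 5983.92; 2020 → 9062.9/1.133 = 7999.03.
So real revenue changed by 7999.03/5983.92 − 1 = 0.3368, i.e. 33.68%.

33.68%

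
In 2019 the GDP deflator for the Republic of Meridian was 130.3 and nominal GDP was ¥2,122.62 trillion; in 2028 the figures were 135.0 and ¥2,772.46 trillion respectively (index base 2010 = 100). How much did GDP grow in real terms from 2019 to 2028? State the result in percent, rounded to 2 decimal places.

26.07%

Real GDP 2019 = 2122.62 / 1.303 = 1629.03.
Real GDP 2028 = 2772.46 / 1.350 = 2053.67.
Real growth = 2053.67 / 1629.03 − 1 = 0.2607.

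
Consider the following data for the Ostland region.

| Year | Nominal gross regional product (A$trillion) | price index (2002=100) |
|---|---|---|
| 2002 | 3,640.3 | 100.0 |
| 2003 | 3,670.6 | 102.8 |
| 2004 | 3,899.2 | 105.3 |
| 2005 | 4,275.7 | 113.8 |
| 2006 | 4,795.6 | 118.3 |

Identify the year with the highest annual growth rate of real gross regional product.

2006

2003: real = 3670.6/1.028 = 3570.62; growth vs 2002 (3640.30) = -1.91%.
2004: real = 3899.2/1.053 = 3702.94; growth vs 2003 (3570.62) = 3.71%.
2005: real = 4275.7/1.138 = 3757.21; growth vs 2004 (3702.94) = 1.47%.
2006: real = 4795.6/1.183 = 4053.76; growth vs 2005 (3757.21) = 7.89%.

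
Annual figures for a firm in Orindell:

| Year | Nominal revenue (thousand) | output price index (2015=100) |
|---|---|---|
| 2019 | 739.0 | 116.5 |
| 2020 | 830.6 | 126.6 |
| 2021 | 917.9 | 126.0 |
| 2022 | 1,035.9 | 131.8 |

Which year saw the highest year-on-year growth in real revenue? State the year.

2021

2020: real = 830.6/1.266 = 656.08; growth vs 2019 (634.33) = 3.43%.
2021: real = 917.9/1.260 = 728.49; growth vs 2020 (656.08) = 11.04%.
2022: real = 1035.9/1.318 = 785.96; growth vs 2021 (728.49) = 7.89%.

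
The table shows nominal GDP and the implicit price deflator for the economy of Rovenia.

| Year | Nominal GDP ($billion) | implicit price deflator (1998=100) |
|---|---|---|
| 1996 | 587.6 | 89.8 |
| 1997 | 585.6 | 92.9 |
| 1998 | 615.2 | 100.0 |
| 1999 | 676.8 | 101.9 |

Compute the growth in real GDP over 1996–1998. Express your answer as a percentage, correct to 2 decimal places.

-5.98%

Real GDP 1996 = 587.6/0.898 = 654.34.
Real GDP 1998 = 615.2/1.000 = 615.20.
Change = 615.20/654.34 − 1 = -0.0598.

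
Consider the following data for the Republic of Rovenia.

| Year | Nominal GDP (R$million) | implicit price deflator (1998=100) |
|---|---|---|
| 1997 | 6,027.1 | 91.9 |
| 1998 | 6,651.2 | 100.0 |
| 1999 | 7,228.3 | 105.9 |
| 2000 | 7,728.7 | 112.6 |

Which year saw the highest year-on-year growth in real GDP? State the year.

1998: real = 6651.2/1.000 = 6651.20; growth vs 1997 (6558.32) = 1.42%.
1999: real = 7228.3/1.059 = 6825.59; growth vs 1998 (6651.20) = 2.62%.
2000: real = 7728.7/1.126 = 6863.85; growth vs 1999 (6825.59) = 0.56%.

1999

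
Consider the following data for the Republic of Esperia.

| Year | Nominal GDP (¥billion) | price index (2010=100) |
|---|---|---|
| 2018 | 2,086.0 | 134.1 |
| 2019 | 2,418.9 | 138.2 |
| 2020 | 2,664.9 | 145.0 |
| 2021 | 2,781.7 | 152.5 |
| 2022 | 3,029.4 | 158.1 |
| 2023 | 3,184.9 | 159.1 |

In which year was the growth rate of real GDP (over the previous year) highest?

2019

2019: real = 2418.9/1.382 = 1750.29; growth vs 2018 (1555.56) = 12.52%.
2020: real = 2664.9/1.450 = 1837.86; growth vs 2019 (1750.29) = 5.00%.
2021: real = 2781.7/1.525 = 1824.07; growth vs 2020 (1837.86) = -0.75%.
2022: real = 3029.4/1.581 = 1916.13; growth vs 2021 (1824.07) = 5.05%.
2023: real = 3184.9/1.591 = 2001.82; growth vs 2022 (1916.13) = 4.47%.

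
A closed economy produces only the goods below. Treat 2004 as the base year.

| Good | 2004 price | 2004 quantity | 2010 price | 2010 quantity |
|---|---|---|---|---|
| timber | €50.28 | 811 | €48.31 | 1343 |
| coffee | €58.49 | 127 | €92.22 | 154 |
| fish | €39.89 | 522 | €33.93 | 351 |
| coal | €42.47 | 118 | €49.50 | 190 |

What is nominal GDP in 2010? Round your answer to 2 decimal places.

€100396.64

Nominal GDP 2010 = Σ (p_2010 × q_2010) = 48.31·1343 + 92.22·154 + 33.93·351 + 49.50·190 = 100396.64.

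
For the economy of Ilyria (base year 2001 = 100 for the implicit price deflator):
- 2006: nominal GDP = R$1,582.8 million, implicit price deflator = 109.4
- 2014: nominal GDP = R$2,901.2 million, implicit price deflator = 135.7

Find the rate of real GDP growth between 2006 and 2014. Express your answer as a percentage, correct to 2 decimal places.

Real GDP 2006 = 1582.8 / 1.094 = 1446.80.
Real GDP 2014 = 2901.2 / 1.357 = 2137.95.
Real growth = 2137.95 / 1446.80 − 1 = 0.4777.

47.77%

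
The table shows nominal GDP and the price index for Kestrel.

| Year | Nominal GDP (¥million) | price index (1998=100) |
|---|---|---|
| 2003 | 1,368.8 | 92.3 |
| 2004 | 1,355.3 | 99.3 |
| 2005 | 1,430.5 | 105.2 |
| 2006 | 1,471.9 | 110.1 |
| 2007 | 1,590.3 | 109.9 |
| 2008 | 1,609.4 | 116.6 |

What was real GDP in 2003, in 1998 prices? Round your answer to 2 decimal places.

¥1,482.99 million

Real GDP 2003 = 1368.8 / 0.923 = 1482.99.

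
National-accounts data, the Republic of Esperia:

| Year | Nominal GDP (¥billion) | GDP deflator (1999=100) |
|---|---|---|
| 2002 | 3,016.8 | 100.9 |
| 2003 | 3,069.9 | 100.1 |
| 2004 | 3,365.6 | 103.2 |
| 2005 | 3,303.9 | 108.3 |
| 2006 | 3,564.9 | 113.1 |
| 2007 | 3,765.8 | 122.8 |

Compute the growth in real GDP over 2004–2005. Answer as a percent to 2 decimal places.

Real GDP 2004 = 3365.6/1.032 = 3261.24.
Real GDP 2005 = 3303.9/1.083 = 3050.69.
Change = 3050.69/3261.24 − 1 = -0.0646.

-6.46%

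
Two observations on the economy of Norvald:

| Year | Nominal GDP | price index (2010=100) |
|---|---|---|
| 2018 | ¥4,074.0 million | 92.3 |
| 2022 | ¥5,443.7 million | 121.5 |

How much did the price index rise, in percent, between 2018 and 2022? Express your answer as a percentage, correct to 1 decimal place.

31.6%

Price-level change = 121.5 / 92.3 − 1 = 0.3164.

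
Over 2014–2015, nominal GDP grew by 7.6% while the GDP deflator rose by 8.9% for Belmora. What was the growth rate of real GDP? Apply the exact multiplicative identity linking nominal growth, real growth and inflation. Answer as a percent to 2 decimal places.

(1 + g_nom) = (1 + g_real)(1 + π), so g_real = 1.0760 / 1.0890 − 1 = -0.01194.

-1.19%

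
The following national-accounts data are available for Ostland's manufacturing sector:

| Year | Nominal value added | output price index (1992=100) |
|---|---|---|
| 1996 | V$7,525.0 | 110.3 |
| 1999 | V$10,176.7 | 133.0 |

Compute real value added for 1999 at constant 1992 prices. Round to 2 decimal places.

V$7,651.65

Real value added = Nominal / (output price index/100) = 10176.7 / 1.330 = 7651.65.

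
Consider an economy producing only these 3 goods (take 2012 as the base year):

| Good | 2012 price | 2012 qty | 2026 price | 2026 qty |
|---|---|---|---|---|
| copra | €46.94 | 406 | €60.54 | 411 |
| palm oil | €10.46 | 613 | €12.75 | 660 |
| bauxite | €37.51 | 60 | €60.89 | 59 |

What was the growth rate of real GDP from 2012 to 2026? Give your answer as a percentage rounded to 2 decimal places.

Real GDP 2012 = Nominal GDP 2012 = 46.94·406 + 10.46·613 + 37.51·60 = 27720.22.
Real GDP 2026 (at 2012 prices) = 46.94·411 + 10.46·660 + 37.51·59 = 28409.03.
Real growth = 28409.03/27720.22 − 1 = 0.0248.

2.48%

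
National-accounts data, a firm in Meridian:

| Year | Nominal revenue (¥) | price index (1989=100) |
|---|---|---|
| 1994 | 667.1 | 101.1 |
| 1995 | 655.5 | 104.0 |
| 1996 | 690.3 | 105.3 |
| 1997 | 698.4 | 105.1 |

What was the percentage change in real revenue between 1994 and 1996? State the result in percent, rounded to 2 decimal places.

-0.65%

Real revenue 1994 = 667.1/1.011 = 659.84.
Real revenue 1996 = 690.3/1.053 = 655.56.
Change = 655.56/659.84 − 1 = -0.0065.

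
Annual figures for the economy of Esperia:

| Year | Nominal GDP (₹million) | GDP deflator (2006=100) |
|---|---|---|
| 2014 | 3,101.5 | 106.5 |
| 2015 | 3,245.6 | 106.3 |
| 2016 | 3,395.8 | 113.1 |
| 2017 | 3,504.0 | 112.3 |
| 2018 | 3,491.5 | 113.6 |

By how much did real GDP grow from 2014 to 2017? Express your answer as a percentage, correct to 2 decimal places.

7.14%

Real GDP 2014 = 3101.5/1.065 = 2912.21.
Real GDP 2017 = 3504.0/1.123 = 3120.21.
Change = 3120.21/2912.21 − 1 = 0.0714.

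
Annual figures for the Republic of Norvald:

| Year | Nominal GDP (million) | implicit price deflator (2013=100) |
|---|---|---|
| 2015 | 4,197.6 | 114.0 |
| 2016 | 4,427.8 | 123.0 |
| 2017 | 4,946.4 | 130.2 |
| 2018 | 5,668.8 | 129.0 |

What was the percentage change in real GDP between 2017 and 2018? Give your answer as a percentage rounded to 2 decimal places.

Real GDP 2017 = 4946.4/1.302 = 3799.08.
Real GDP 2018 = 5668.8/1.290 = 4394.42.
Change = 4394.42/3799.08 − 1 = 0.1567.

15.67%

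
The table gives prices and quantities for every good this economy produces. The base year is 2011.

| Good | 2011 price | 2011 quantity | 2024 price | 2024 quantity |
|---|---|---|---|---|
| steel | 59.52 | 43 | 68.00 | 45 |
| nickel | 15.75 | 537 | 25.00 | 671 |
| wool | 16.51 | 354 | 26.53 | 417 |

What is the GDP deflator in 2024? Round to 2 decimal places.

153.48

Nominal GDP 2024 = 68.00·45 + 25.00·671 + 26.53·417 = 30898.01.
Real GDP 2024 (at 2011 prices) = 59.52·45 + 15.75·671 + 16.51·417 = 20131.32.
Deflator = Nominal/Real × 100 = 30898.01/20131.32 × 100 = 153.482.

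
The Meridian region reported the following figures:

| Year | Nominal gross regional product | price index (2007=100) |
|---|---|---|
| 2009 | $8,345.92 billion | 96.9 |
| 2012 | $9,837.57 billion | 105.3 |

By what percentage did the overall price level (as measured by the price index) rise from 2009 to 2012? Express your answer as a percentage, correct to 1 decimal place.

8.7%

Price-level change = 105.3 / 96.9 − 1 = 0.0867.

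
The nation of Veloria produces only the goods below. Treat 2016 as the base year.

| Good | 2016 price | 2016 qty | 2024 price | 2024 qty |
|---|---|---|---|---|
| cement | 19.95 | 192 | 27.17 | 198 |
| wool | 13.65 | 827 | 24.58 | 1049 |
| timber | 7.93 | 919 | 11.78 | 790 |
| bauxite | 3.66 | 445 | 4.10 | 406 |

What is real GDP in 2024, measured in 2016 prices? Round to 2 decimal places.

Real GDP 2024 = Σ (p_2016 × q_2024) = 19.95·198 + 13.65·1049 + 7.93·790 + 3.66·406 = 26019.61.

26019.61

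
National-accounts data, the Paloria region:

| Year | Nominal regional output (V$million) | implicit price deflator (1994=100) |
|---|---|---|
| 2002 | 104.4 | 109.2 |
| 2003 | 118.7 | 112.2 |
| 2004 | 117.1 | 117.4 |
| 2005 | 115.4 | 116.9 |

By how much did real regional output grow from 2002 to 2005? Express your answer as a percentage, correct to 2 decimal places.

Real regional output 2002 = 104.4/1.092 = 95.60.
Real regional output 2005 = 115.4/1.169 = 98.72.
Change = 98.72/95.60 − 1 = 0.0326.

3.26%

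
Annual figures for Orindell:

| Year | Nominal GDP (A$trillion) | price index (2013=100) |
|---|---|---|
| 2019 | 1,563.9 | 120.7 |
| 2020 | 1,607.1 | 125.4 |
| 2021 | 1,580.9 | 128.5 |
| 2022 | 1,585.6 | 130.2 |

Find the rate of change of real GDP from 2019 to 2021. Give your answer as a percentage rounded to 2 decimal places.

Real GDP 2019 = 1563.9/1.207 = 1295.69.
Real GDP 2021 = 1580.9/1.285 = 1230.27.
Change = 1230.27/1295.69 − 1 = -0.0505.

-5.05%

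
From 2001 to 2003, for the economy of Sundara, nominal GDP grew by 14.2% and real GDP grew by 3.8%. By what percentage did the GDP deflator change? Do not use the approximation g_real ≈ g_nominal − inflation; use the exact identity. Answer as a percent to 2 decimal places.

10.02%

(1 + g_nom) = (1 + g_real)(1 + π), so π = 1.1420 / 1.0380 − 1 = 0.10019.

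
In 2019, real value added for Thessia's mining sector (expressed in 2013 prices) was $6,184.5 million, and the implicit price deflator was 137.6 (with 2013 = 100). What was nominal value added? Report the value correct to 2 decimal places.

Nominal value added = Real × (implicit price deflator/100) = 6184.5 × 1.376 = 8509.87.

$8,509.87 million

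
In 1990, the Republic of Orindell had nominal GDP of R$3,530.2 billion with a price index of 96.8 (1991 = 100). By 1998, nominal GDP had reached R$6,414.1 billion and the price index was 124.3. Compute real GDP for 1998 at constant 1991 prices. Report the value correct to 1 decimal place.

Real GDP = Nominal / (price index/100) = 6414.1 / 1.243 = 5160.18.

R$5,160.2 billion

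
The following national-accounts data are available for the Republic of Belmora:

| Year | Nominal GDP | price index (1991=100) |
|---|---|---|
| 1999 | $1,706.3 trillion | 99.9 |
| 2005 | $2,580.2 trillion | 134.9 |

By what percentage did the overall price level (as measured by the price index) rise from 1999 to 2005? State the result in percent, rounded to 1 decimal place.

35.0%

Price-level change = 134.9 / 99.9 − 1 = 0.3504.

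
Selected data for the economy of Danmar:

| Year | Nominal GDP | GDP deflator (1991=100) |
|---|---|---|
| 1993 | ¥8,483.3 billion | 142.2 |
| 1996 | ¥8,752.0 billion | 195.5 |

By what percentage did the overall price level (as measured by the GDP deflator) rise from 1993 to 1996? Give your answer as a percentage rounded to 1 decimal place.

37.5%

Price-level change = 195.5 / 142.2 − 1 = 0.3748.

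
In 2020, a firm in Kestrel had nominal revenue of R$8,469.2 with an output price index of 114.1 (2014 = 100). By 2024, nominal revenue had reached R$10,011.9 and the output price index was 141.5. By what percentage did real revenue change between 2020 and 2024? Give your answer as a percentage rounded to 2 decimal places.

-4.68%

Real revenue 2020 = 8469.2 / 1.141 = 7422.61.
Real revenue 2024 = 10011.9 / 1.415 = 7075.55.
Real growth = 7075.55 / 7422.61 − 1 = -0.0468.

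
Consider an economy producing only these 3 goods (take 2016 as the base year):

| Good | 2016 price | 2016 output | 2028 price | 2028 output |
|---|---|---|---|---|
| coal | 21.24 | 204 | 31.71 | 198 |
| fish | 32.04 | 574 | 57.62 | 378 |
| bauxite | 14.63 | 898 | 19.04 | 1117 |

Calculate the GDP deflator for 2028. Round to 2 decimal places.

151.04

Nominal GDP 2028 = 31.71·198 + 57.62·378 + 19.04·1117 = 49326.62.
Real GDP 2028 (at 2016 prices) = 21.24·198 + 32.04·378 + 14.63·1117 = 32658.35.
Deflator = Nominal/Real × 100 = 49326.62/32658.35 × 100 = 151.038.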